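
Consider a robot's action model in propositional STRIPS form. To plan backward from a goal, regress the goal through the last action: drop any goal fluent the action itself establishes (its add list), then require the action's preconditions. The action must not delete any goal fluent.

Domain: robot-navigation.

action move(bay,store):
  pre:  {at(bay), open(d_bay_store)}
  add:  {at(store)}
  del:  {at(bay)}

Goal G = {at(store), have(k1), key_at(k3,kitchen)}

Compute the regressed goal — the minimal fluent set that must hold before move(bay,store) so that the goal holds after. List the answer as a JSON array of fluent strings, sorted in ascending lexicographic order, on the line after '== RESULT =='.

Regress:
  G ∩ del = {}  (empty — regression defined)
  G \ add = {at(store), have(k1), key_at(k3,kitchen)} \ {at(store)} = {have(k1), key_at(k3,kitchen)}
  ∪ pre   = {have(k1), key_at(k3,kitchen)} ∪ {at(bay), open(d_bay_store)}
          = {at(bay), have(k1), key_at(k3,kitchen), open(d_bay_store)}

== RESULT ==
["at(bay)", "have(k1)", "key_at(k3,kitchen)", "open(d_bay_store)"]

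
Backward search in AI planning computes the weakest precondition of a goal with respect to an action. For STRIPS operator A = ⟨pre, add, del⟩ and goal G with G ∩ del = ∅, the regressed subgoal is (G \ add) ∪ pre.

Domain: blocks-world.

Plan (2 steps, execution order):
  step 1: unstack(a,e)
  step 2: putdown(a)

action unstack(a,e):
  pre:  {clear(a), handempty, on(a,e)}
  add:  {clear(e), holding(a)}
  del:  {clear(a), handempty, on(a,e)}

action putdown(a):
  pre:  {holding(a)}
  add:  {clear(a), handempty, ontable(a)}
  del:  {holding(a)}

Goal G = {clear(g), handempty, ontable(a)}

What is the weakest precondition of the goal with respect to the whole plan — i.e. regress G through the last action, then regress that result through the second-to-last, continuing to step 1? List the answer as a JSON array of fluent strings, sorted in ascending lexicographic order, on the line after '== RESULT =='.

Work backward from the goal:
  through step 2 (putdown(a)): drop {handempty, ontable(a)}, keep {clear(g)}, require {holding(a)}
    → {clear(g), holding(a)}
  through step 1 (unstack(a,e)): drop {holding(a)}, keep {clear(g)}, require {clear(a), handempty, on(a,e)}
    → {clear(a), clear(g), handempty, on(a,e)}

== RESULT ==
["clear(a)", "clear(g)", "handempty", "on(a,e)"]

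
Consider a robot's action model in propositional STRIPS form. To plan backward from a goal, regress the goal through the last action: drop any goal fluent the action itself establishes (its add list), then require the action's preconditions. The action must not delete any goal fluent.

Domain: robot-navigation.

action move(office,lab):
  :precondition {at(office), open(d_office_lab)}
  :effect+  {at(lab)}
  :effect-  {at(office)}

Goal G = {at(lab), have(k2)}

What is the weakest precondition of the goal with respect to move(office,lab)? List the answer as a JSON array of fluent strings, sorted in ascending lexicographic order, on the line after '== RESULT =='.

Regress:
  G ∩ del = {}  (empty — regression defined)
  G \ add = {at(lab), have(k2)} \ {at(lab)} = {have(k2)}
  ∪ pre   = {have(k2)} ∪ {at(office), open(d_office_lab)}
          = {at(office), have(k2), open(d_office_lab)}

== RESULT ==
["at(office)", "have(k2)", "open(d_office_lab)"]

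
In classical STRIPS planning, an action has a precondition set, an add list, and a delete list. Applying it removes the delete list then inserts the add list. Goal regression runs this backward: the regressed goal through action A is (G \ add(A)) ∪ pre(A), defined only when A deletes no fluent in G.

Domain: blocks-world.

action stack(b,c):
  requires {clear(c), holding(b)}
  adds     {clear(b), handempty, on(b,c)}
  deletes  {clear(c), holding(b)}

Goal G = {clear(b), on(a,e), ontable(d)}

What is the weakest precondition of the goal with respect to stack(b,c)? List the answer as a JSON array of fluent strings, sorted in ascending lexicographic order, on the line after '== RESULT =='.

Compute (G \ add) ∪ pre:
  G ∩ del = {}  (empty — regression defined)
  G \ add = {clear(b), on(a,e), ontable(d)} \ {clear(b), handempty, on(b,c)} = {on(a,e), ontable(d)}
  ∪ pre   = {on(a,e), ontable(d)} ∪ {clear(c), holding(b)}
          = {clear(c), holding(b), on(a,e), ontable(d)}

== RESULT ==
["clear(c)", "holding(b)", "on(a,e)", "ontable(d)"]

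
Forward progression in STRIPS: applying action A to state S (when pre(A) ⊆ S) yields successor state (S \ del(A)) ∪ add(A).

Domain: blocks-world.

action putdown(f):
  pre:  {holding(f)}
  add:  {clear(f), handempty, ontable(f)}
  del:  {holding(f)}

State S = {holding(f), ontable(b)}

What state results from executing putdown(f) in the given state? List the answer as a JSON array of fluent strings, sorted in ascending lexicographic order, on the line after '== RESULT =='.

Compute (S \ del) ∪ add:
  pre ⊆ S: {holding(f)} ⊆ S  — applicable
  S \ del = {ontable(b)}
  ∪ add   = {clear(f), handempty, ontable(b), ontable(f)}

== RESULT ==
["clear(f)", "handempty", "ontable(b)", "ontable(f)"]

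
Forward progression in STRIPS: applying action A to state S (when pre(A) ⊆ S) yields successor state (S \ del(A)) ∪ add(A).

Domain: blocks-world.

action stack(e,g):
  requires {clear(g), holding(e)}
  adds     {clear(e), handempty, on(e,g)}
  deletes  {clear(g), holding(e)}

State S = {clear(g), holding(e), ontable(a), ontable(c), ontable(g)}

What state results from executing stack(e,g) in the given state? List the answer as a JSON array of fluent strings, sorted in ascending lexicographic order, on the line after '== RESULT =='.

Compute (S \ del) ∪ add:
  pre ⊆ S: {clear(g), holding(e)} ⊆ S  — applicable
  S \ del = {ontable(a), ontable(c), ontable(g)}
  ∪ add   = {clear(e), handempty, on(e,g), ontable(a), ontable(c), ontable(g)}

== RESULT ==
["clear(e)", "handempty", "on(e,g)", "ontable(a)", "ontable(c)", "ontable(g)"]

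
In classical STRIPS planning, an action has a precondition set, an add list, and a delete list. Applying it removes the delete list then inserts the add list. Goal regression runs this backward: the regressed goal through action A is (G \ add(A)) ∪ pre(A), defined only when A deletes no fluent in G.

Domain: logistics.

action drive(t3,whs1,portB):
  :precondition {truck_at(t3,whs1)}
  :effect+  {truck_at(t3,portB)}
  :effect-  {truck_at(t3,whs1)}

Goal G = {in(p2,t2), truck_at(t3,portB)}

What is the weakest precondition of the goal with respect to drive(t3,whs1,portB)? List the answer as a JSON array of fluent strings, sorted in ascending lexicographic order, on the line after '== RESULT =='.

Compute (G \ add) ∪ pre:
  G ∩ del = {}  (empty — regression defined)
  G \ add = {in(p2,t2), truck_at(t3,portB)} \ {truck_at(t3,portB)} = {in(p2,t2)}
  ∪ pre   = {in(p2,t2)} ∪ {truck_at(t3,whs1)}
          = {in(p2,t2), truck_at(t3,whs1)}

== RESULT ==
["in(p2,t2)", "truck_at(t3,whs1)"]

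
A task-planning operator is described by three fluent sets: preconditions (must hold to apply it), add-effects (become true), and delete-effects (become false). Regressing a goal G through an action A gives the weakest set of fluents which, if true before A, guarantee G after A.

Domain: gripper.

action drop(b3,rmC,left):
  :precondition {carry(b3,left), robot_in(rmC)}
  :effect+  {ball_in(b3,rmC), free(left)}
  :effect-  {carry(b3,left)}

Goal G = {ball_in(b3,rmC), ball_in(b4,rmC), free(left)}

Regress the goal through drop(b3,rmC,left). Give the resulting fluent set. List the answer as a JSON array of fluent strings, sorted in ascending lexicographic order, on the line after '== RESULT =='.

Compute (G \ add) ∪ pre:
  G ∩ del = {}  (empty — regression defined)
  G \ add = {ball_in(b3,rmC), ball_in(b4,rmC), free(left)} \ {ball_in(b3,rmC), free(left)} = {ball_in(b4,rmC)}
  ∪ pre   = {ball_in(b4,rmC)} ∪ {carry(b3,left), robot_in(rmC)}
          = {ball_in(b4,rmC), carry(b3,left), robot_in(rmC)}

== RESULT ==
["ball_in(b4,rmC)", "carry(b3,left)", "robot_in(rmC)"]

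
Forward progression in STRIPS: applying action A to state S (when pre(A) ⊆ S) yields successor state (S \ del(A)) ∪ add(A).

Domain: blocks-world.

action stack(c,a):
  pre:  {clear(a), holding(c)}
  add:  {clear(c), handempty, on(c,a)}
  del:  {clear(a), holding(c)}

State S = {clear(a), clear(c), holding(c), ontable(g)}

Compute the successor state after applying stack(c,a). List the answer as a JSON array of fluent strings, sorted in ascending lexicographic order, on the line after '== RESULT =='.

Compute (S \ del) ∪ add:
  pre ⊆ S: {clear(a), holding(c)} ⊆ S  — applicable
  S \ del = {clear(c), ontable(g)}
  ∪ add   = {clear(c), handempty, on(c,a), ontable(g)}

== RESULT ==
["clear(c)", "handempty", "on(c,a)", "ontable(g)"]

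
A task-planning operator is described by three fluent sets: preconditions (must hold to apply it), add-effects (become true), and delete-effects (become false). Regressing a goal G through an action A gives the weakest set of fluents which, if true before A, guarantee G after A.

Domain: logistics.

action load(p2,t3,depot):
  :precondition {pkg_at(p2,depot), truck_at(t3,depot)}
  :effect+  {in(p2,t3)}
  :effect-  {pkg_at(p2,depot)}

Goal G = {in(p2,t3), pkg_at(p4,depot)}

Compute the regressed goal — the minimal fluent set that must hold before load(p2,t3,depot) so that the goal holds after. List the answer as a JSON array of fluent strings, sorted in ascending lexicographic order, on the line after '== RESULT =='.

Regress:
  G ∩ del = {}  (empty — regression defined)
  G \ add = {in(p2,t3), pkg_at(p4,depot)} \ {in(p2,t3)} = {pkg_at(p4,depot)}
  ∪ pre   = {pkg_at(p4,depot)} ∪ {pkg_at(p2,depot), truck_at(t3,depot)}
          = {pkg_at(p2,depot), pkg_at(p4,depot), truck_at(t3,depot)}

== RESULT ==
["pkg_at(p2,depot)", "pkg_at(p4,depot)", "truck_at(t3,depot)"]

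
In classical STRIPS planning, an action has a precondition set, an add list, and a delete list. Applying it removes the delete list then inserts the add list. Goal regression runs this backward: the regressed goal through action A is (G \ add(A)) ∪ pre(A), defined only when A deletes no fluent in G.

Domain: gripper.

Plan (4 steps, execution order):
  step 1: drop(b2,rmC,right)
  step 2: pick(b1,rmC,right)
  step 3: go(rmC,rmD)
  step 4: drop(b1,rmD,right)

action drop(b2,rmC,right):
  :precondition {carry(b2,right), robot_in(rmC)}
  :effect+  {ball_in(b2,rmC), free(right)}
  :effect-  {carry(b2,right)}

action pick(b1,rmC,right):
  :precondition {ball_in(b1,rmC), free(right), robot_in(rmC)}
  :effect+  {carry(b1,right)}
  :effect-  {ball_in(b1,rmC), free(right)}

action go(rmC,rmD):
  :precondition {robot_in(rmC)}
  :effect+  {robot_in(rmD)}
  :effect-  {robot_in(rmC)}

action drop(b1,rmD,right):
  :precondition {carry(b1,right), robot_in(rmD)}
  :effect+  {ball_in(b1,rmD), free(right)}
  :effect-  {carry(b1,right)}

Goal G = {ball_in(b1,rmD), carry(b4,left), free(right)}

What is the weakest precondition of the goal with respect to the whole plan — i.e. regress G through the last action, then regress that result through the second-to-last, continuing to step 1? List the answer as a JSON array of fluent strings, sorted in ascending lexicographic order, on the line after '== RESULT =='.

Work backward from the goal:
  through step 4 (drop(b1,rmD,right)): drop {ball_in(b1,rmD), free(right)}, keep {carry(b4,left)}, require {carry(b1,right), robot_in(rmD)}
    → {carry(b1,right), carry(b4,left), robot_in(rmD)}
  through step 3 (go(rmC,rmD)): drop {robot_in(rmD)}, keep {carry(b1,right), carry(b4,left)}, require {robot_in(rmC)}
    → {carry(b1,right), carry(b4,left), robot_in(rmC)}
  through step 2 (pick(b1,rmC,right)): drop {carry(b1,right)}, keep {carry(b4,left), robot_in(rmC)}, require {ball_in(b1,rmC), free(right), robot_in(rmC)}
    → {ball_in(b1,rmC), carry(b4,left), free(right), robot_in(rmC)}
  through step 1 (drop(b2,rmC,right)): drop {free(right)}, keep {ball_in(b1,rmC), carry(b4,left), robot_in(rmC)}, require {carry(b2,right), robot_in(rmC)}
    → {ball_in(b1,rmC), carry(b2,right), carry(b4,left), robot_in(rmC)}

== RESULT ==
["ball_in(b1,rmC)", "carry(b2,right)", "carry(b4,left)", "robot_in(rmC)"]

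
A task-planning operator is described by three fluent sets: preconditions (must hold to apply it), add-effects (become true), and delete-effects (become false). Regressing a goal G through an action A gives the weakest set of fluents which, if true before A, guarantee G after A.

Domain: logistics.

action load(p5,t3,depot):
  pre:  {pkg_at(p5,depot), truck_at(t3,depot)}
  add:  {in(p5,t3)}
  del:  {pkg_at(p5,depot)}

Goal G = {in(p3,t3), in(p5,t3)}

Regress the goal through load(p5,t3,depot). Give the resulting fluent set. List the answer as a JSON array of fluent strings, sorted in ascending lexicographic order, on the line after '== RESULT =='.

Regress:
  G ∩ del = {}  (empty — regression defined)
  G \ add = {in(p3,t3), in(p5,t3)} \ {in(p5,t3)} = {in(p3,t3)}
  ∪ pre   = {in(p3,t3)} ∪ {pkg_at(p5,depot), truck_at(t3,depot)}
          = {in(p3,t3), pkg_at(p5,depot), truck_at(t3,depot)}

== RESULT ==
["in(p3,t3)", "pkg_at(p5,depot)", "truck_at(t3,depot)"]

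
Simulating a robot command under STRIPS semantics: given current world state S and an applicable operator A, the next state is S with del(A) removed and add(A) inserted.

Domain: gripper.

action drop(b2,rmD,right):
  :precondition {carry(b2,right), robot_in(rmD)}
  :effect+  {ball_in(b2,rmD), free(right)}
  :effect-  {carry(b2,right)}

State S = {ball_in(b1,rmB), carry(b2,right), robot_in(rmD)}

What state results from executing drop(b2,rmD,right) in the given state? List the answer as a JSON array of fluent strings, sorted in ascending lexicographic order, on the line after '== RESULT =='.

Compute (S \ del) ∪ add:
  pre ⊆ S: {carry(b2,right), robot_in(rmD)} ⊆ S  — applicable
  S \ del = {ball_in(b1,rmB), robot_in(rmD)}
  ∪ add   = {ball_in(b1,rmB), ball_in(b2,rmD), free(right), robot_in(rmD)}

== RESULT ==
["ball_in(b1,rmB)", "ball_in(b2,rmD)", "free(right)", "robot_in(rmD)"]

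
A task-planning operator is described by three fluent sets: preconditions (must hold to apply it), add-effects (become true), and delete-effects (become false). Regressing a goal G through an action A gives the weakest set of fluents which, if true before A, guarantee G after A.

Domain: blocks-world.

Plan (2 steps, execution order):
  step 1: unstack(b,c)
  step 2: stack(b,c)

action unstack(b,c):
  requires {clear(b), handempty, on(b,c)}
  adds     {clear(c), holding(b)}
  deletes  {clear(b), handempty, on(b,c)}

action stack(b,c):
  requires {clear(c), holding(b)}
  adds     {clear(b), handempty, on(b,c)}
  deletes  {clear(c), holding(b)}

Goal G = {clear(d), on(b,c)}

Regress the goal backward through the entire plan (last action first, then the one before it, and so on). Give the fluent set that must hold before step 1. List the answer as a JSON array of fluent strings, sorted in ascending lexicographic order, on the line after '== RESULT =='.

Work backward from the goal:
  through step 2 (stack(b,c)): drop {on(b,c)}, keep {clear(d)}, require {clear(c), holding(b)}
    → {clear(c), clear(d), holding(b)}
  through step 1 (unstack(b,c)): drop {clear(c), holding(b)}, keep {clear(d)}, require {clear(b), handempty, on(b,c)}
    → {clear(b), clear(d), handempty, on(b,c)}

== RESULT ==
["clear(b)", "clear(d)", "handempty", "on(b,c)"]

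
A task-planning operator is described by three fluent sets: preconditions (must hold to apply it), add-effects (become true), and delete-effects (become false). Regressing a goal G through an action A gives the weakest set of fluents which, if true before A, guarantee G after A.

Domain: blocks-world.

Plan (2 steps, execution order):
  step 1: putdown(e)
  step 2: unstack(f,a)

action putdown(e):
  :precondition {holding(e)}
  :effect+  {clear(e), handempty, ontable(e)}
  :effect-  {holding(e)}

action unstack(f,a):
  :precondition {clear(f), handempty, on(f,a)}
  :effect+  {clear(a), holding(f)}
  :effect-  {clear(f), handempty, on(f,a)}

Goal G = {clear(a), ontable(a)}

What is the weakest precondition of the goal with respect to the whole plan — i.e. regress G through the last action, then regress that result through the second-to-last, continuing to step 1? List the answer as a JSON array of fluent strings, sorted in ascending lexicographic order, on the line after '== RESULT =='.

Regress step by step:
  through step 2 (unstack(f,a)): drop {clear(a)}, keep {ontable(a)}, require {clear(f), handempty, on(f,a)}
    → {clear(f), handempty, on(f,a), ontable(a)}
  through step 1 (putdown(e)): drop {handempty}, keep {clear(f), on(f,a), ontable(a)}, require {holding(e)}
    → {clear(f), holding(e), on(f,a), ontable(a)}

== RESULT ==
["clear(f)", "holding(e)", "on(f,a)", "ontable(a)"]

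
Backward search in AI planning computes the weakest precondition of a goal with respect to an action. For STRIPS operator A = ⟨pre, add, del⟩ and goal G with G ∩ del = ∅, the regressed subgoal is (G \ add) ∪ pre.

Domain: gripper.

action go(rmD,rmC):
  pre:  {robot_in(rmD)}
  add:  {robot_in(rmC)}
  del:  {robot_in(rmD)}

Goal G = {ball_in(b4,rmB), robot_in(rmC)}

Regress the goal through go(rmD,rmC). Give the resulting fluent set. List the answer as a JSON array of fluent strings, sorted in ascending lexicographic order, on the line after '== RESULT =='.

Regress:
  G ∩ del = {}  (empty — regression defined)
  G \ add = {ball_in(b4,rmB), robot_in(rmC)} \ {robot_in(rmC)} = {ball_in(b4,rmB)}
  ∪ pre   = {ball_in(b4,rmB)} ∪ {robot_in(rmD)}
          = {ball_in(b4,rmB), robot_in(rmD)}

== RESULT ==
["ball_in(b4,rmB)", "robot_in(rmD)"]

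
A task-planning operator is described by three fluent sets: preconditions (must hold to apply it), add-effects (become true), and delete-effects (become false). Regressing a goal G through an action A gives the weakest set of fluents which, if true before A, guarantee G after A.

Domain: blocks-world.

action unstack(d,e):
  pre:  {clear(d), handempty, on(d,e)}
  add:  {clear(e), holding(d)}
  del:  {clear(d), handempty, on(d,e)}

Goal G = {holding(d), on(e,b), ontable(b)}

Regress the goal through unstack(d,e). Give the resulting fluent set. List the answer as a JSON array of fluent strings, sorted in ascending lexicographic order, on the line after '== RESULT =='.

Regress:
  G ∩ del = {}  (empty — regression defined)
  G \ add = {holding(d), on(e,b), ontable(b)} \ {clear(e), holding(d)} = {on(e,b), ontable(b)}
  ∪ pre   = {on(e,b), ontable(b)} ∪ {clear(d), handempty, on(d,e)}
          = {clear(d), handempty, on(d,e), on(e,b), ontable(b)}

== RESULT ==
["clear(d)", "handempty", "on(d,e)", "on(e,b)", "ontable(b)"]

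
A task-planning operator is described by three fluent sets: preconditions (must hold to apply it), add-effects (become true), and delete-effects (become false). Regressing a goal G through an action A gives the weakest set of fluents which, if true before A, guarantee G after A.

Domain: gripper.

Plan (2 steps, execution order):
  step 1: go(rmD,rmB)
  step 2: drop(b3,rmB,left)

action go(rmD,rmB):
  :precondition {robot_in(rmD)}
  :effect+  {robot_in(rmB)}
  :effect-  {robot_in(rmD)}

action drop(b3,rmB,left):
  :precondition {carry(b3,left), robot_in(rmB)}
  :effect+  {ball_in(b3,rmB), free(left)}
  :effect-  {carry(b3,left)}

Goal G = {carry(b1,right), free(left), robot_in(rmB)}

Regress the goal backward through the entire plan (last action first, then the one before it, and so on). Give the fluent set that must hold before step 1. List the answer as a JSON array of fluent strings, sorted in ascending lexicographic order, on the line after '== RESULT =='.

Regress step by step:
  through step 2 (drop(b3,rmB,left)): drop {free(left)}, keep {carry(b1,right), robot_in(rmB)}, require {carry(b3,left), robot_in(rmB)}
    → {carry(b1,right), carry(b3,left), robot_in(rmB)}
  through step 1 (go(rmD,rmB)): drop {robot_in(rmB)}, keep {carry(b1,right), carry(b3,left)}, require {robot_in(rmD)}
    → {carry(b1,right), carry(b3,left), robot_in(rmD)}

== RESULT ==
["carry(b1,right)", "carry(b3,left)", "robot_in(rmD)"]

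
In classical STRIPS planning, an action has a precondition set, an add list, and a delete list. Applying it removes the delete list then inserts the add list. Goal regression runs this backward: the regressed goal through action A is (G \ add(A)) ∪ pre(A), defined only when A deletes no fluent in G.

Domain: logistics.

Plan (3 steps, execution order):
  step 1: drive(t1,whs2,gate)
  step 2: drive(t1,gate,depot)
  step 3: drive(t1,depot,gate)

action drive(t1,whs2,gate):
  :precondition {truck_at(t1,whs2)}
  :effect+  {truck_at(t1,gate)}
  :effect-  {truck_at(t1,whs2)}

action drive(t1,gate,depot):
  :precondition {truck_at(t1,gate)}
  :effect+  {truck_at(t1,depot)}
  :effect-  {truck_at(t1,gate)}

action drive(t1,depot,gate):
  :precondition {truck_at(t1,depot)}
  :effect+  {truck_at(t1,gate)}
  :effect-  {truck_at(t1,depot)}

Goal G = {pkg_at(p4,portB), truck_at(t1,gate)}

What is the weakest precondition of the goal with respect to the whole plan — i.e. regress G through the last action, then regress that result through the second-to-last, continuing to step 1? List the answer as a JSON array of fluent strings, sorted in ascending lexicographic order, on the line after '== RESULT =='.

Regress step by step:
  through step 3 (drive(t1,depot,gate)): drop {truck_at(t1,gate)}, keep {pkg_at(p4,portB)}, require {truck_at(t1,depot)}
    → {pkg_at(p4,portB), truck_at(t1,depot)}
  through step 2 (drive(t1,gate,depot)): drop {truck_at(t1,depot)}, keep {pkg_at(p4,portB)}, require {truck_at(t1,gate)}
    → {pkg_at(p4,portB), truck_at(t1,gate)}
  through step 1 (drive(t1,whs2,gate)): drop {truck_at(t1,gate)}, keep {pkg_at(p4,portB)}, require {truck_at(t1,whs2)}
    → {pkg_at(p4,portB), truck_at(t1,whs2)}

== RESULT ==
["pkg_at(p4,portB)", "truck_at(t1,whs2)"]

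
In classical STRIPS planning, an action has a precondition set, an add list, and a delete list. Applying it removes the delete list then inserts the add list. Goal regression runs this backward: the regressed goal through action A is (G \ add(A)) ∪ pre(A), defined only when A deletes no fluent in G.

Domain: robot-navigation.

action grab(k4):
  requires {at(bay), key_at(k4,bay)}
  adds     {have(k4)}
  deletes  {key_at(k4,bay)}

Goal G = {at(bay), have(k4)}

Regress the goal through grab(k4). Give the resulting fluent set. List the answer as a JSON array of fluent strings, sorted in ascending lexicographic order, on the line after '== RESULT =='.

Compute (G \ add) ∪ pre:
  G ∩ del = {}  (empty — regression defined)
  G \ add = {at(bay), have(k4)} \ {have(k4)} = {at(bay)}
  ∪ pre   = {at(bay)} ∪ {at(bay), key_at(k4,bay)}
          = {at(bay), key_at(k4,bay)}

== RESULT ==
["at(bay)", "key_at(k4,bay)"]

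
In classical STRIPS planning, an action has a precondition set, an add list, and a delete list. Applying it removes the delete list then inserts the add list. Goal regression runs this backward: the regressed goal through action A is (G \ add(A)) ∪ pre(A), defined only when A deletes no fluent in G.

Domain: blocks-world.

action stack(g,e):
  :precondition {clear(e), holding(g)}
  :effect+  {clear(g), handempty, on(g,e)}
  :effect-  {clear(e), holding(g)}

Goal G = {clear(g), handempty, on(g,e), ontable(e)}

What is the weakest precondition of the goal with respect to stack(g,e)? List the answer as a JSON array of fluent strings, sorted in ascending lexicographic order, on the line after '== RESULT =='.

Regress:
  G ∩ del = {}  (empty — regression defined)
  G \ add = {clear(g), handempty, on(g,e), ontable(e)} \ {clear(g), handempty, on(g,e)} = {ontable(e)}
  ∪ pre   = {ontable(e)} ∪ {clear(e), holding(g)}
          = {clear(e), holding(g), ontable(e)}

== RESULT ==
["clear(e)", "holding(g)", "ontable(e)"]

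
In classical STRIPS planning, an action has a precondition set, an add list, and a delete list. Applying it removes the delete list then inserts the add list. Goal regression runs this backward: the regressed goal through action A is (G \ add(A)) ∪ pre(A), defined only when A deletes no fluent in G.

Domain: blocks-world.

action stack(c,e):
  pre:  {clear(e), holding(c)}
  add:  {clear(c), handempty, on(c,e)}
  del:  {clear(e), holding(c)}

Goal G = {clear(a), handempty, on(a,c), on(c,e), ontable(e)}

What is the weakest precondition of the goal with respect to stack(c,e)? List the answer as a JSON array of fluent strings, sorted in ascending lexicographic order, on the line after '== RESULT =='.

Regress:
  G ∩ del = {}  (empty — regression defined)
  G \ add = {clear(a), handempty, on(a,c), on(c,e), ontable(e)} \ {clear(c), handempty, on(c,e)} = {clear(a), on(a,c), ontable(e)}
  ∪ pre   = {clear(a), on(a,c), ontable(e)} ∪ {clear(e), holding(c)}
          = {clear(a), clear(e), holding(c), on(a,c), ontable(e)}

== RESULT ==
["clear(a)", "clear(e)", "holding(c)", "on(a,c)", "ontable(e)"]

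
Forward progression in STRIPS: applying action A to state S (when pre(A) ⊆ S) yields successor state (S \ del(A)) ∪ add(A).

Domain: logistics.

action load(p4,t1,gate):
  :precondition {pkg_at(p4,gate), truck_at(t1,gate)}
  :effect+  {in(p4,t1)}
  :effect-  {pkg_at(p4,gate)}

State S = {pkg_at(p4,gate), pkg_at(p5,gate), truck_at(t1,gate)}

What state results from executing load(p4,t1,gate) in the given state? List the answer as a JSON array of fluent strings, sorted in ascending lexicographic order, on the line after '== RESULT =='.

Progress:
  pre ⊆ S: {pkg_at(p4,gate), truck_at(t1,gate)} ⊆ S  — applicable
  S \ del = {pkg_at(p5,gate), truck_at(t1,gate)}
  ∪ add   = {in(p4,t1), pkg_at(p5,gate), truck_at(t1,gate)}

== RESULT ==
["in(p4,t1)", "pkg_at(p5,gate)", "truck_at(t1,gate)"]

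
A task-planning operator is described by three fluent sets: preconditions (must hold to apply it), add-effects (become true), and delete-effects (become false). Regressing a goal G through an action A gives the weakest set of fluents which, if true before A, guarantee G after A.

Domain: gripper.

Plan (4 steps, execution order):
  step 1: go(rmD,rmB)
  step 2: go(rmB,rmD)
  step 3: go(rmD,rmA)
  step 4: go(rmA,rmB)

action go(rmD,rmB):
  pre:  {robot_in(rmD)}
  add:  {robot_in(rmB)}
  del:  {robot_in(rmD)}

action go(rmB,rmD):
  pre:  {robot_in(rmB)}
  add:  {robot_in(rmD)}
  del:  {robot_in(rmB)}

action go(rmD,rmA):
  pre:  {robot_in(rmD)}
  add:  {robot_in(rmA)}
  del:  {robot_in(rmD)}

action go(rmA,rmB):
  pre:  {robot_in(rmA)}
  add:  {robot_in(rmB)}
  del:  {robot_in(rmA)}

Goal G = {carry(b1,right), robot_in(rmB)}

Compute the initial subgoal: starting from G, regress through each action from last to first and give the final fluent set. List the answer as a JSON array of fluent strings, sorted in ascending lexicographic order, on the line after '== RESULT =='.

Work backward from the goal:
  through step 4 (go(rmA,rmB)): drop {robot_in(rmB)}, keep {carry(b1,right)}, require {robot_in(rmA)}
    → {carry(b1,right), robot_in(rmA)}
  through step 3 (go(rmD,rmA)): drop {robot_in(rmA)}, keep {carry(b1,right)}, require {robot_in(rmD)}
    → {carry(b1,right), robot_in(rmD)}
  through step 2 (go(rmB,rmD)): drop {robot_in(rmD)}, keep {carry(b1,right)}, require {robot_in(rmB)}
    → {carry(b1,right), robot_in(rmB)}
  through step 1 (go(rmD,rmB)): drop {robot_in(rmB)}, keep {carry(b1,right)}, require {robot_in(rmD)}
    → {carry(b1,right), robot_in(rmD)}

== RESULT ==
["carry(b1,right)", "robot_in(rmD)"]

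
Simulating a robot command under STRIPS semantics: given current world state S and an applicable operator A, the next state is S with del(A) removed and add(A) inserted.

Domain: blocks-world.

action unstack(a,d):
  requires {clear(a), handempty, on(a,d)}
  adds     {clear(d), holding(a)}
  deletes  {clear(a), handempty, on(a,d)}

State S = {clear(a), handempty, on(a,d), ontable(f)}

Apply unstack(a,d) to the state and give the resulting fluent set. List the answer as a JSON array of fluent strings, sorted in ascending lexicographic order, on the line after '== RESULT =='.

Progress:
  pre ⊆ S: {clear(a), handempty, on(a,d)} ⊆ S  — applicable
  S \ del = {ontable(f)}
  ∪ add   = {clear(d), holding(a), ontable(f)}

== RESULT ==
["clear(d)", "holding(a)", "ontable(f)"]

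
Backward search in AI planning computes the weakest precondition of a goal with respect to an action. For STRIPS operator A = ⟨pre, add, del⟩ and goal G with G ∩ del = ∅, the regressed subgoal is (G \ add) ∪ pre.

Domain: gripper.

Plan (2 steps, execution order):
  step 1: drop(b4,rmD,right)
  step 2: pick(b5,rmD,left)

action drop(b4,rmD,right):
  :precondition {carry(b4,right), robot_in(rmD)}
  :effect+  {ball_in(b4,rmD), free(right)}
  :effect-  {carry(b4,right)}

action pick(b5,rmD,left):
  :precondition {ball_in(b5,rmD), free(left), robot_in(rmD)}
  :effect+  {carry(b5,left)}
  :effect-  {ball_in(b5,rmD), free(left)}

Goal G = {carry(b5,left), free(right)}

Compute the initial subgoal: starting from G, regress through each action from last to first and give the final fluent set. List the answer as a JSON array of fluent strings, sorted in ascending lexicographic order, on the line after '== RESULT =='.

Regress step by step:
  through step 2 (pick(b5,rmD,left)): drop {carry(b5,left)}, keep {free(right)}, require {ball_in(b5,rmD), free(left), robot_in(rmD)}
    → {ball_in(b5,rmD), free(left), free(right), robot_in(rmD)}
  through step 1 (drop(b4,rmD,right)): drop {free(right)}, keep {ball_in(b5,rmD), free(left), robot_in(rmD)}, require {carry(b4,right), robot_in(rmD)}
    → {ball_in(b5,rmD), carry(b4,right), free(left), robot_in(rmD)}

== RESULT ==
["ball_in(b5,rmD)", "carry(b4,right)", "free(left)", "robot_in(rmD)"]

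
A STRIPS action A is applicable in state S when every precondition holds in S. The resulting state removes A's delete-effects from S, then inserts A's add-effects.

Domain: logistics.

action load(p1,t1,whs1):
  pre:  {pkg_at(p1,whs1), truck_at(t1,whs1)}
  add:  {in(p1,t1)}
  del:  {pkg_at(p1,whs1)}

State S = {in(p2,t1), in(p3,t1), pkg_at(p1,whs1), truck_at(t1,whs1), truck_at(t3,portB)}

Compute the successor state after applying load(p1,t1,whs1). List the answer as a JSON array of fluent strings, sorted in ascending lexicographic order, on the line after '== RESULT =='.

Progress:
  pre ⊆ S: {pkg_at(p1,whs1), truck_at(t1,whs1)} ⊆ S  — applicable
  S \ del = {in(p2,t1), in(p3,t1), truck_at(t1,whs1), truck_at(t3,portB)}
  ∪ add   = {in(p1,t1), in(p2,t1), in(p3,t1), truck_at(t1,whs1), truck_at(t3,portB)}

== RESULT ==
["in(p1,t1)", "in(p2,t1)", "in(p3,t1)", "truck_at(t1,whs1)", "truck_at(t3,portB)"]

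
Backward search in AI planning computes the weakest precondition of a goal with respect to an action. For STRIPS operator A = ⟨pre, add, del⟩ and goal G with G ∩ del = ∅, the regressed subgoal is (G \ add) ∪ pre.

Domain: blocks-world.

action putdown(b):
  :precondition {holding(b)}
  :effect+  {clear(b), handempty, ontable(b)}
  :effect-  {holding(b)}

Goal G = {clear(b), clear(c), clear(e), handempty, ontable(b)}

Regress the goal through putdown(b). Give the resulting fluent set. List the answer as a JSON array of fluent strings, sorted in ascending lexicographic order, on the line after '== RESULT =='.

Compute (G \ add) ∪ pre:
  G ∩ del = {}  (empty — regression defined)
  G \ add = {clear(b), clear(c), clear(e), handempty, ontable(b)} \ {clear(b), handempty, ontable(b)} = {clear(c), clear(e)}
  ∪ pre   = {clear(c), clear(e)} ∪ {holding(b)}
          = {clear(c), clear(e), holding(b)}

== RESULT ==
["clear(c)", "clear(e)", "holding(b)"]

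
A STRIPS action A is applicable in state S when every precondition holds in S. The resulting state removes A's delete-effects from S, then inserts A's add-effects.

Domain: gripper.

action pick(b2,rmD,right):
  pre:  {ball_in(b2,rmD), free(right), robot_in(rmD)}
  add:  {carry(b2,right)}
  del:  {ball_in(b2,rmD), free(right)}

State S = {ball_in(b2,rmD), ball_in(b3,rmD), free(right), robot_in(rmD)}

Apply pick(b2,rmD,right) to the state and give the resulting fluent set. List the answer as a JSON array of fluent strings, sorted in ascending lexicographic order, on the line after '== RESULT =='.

Compute (S \ del) ∪ add:
  pre ⊆ S: {ball_in(b2,rmD), free(right), robot_in(rmD)} ⊆ S  — applicable
  S \ del = {ball_in(b3,rmD), robot_in(rmD)}
  ∪ add   = {ball_in(b3,rmD), carry(b2,right), robot_in(rmD)}

== RESULT ==
["ball_in(b3,rmD)", "carry(b2,right)", "robot_in(rmD)"]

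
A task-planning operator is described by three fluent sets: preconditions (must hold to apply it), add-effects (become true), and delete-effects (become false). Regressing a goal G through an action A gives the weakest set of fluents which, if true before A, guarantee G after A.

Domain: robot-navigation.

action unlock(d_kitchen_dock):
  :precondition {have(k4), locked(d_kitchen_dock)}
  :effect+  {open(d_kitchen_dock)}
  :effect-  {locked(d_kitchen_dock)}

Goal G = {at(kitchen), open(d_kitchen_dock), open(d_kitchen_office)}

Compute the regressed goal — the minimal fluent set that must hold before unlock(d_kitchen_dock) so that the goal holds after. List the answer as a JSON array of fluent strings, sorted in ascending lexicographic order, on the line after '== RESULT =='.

Regress:
  G ∩ del = {}  (empty — regression defined)
  G \ add = {at(kitchen), open(d_kitchen_dock), open(d_kitchen_office)} \ {open(d_kitchen_dock)} = {at(kitchen), open(d_kitchen_office)}
  ∪ pre   = {at(kitchen), open(d_kitchen_office)} ∪ {have(k4), locked(d_kitchen_dock)}
          = {at(kitchen), have(k4), locked(d_kitchen_dock), open(d_kitchen_office)}

== RESULT ==
["at(kitchen)", "have(k4)", "locked(d_kitchen_dock)", "open(d_kitchen_office)"]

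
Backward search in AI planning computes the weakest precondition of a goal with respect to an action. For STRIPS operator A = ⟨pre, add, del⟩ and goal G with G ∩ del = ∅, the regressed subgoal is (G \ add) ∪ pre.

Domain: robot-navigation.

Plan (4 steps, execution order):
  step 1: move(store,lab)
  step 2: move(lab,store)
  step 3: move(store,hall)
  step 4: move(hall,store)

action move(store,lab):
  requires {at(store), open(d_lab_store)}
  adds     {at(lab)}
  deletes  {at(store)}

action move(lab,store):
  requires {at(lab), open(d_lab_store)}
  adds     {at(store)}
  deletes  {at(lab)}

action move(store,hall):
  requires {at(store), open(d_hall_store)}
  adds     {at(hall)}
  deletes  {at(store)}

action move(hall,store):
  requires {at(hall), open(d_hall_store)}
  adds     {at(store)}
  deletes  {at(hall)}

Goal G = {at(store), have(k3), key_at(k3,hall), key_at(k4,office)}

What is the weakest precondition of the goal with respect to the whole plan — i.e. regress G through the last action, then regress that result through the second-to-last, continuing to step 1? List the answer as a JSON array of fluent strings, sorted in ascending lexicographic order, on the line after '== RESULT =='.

Work backward from the goal:
  through step 4 (move(hall,store)): drop {at(store)}, keep {have(k3), key_at(k3,hall), key_at(k4,office)}, require {at(hall), open(d_hall_store)}
    → {at(hall), have(k3), key_at(k3,hall), key_at(k4,office), open(d_hall_store)}
  through step 3 (move(store,hall)): drop {at(hall)}, keep {have(k3), key_at(k3,hall), key_at(k4,office), open(d_hall_store)}, require {at(store), open(d_hall_store)}
    → {at(store), have(k3), key_at(k3,hall), key_at(k4,office), open(d_hall_store)}
  through step 2 (move(lab,store)): drop {at(store)}, keep {have(k3), key_at(k3,hall), key_at(k4,office), open(d_hall_store)}, require {at(lab), open(d_lab_store)}
    → {at(lab), have(k3), key_at(k3,hall), key_at(k4,office), open(d_hall_store), open(d_lab_store)}
  through step 1 (move(store,lab)): drop {at(lab)}, keep {have(k3), key_at(k3,hall), key_at(k4,office), open(d_hall_store), open(d_lab_store)}, require {at(store), open(d_lab_store)}
    → {at(store), have(k3), key_at(k3,hall), key_at(k4,office), open(d_hall_store), open(d_lab_store)}

== RESULT ==
["at(store)", "have(k3)", "key_at(k3,hall)", "key_at(k4,office)", "open(d_hall_store)", "open(d_lab_store)"]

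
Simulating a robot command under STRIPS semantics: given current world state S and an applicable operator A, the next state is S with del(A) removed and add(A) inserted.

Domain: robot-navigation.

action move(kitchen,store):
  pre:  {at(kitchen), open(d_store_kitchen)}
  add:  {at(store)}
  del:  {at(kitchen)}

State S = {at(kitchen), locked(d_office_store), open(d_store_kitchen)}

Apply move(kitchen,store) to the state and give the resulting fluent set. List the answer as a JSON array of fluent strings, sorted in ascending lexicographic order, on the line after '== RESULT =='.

Compute (S \ del) ∪ add:
  pre ⊆ S: {at(kitchen), open(d_store_kitchen)} ⊆ S  — applicable
  S \ del = {locked(d_office_store), open(d_store_kitchen)}
  ∪ add   = {at(store), locked(d_office_store), open(d_store_kitchen)}

== RESULT ==
["at(store)", "locked(d_office_store)", "open(d_store_kitchen)"]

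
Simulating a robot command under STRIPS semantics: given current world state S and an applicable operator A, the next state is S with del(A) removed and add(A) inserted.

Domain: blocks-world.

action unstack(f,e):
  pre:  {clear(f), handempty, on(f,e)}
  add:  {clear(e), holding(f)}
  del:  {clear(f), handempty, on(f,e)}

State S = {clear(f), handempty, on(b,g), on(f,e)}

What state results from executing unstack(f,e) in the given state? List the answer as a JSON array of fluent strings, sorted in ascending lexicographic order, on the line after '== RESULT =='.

Progress:
  pre ⊆ S: {clear(f), handempty, on(f,e)} ⊆ S  — applicable
  S \ del = {on(b,g)}
  ∪ add   = {clear(e), holding(f), on(b,g)}

== RESULT ==
["clear(e)", "holding(f)", "on(b,g)"]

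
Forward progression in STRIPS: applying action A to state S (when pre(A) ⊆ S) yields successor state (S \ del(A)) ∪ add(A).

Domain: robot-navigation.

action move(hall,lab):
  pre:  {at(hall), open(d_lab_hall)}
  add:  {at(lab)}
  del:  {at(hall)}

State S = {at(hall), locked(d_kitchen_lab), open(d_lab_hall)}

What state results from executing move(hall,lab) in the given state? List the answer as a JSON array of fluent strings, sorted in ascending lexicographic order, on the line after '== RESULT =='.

Progress:
  pre ⊆ S: {at(hall), open(d_lab_hall)} ⊆ S  — applicable
  S \ del = {locked(d_kitchen_lab), open(d_lab_hall)}
  ∪ add   = {at(lab), locked(d_kitchen_lab), open(d_lab_hall)}

== RESULT ==
["at(lab)", "locked(d_kitchen_lab)", "open(d_lab_hall)"]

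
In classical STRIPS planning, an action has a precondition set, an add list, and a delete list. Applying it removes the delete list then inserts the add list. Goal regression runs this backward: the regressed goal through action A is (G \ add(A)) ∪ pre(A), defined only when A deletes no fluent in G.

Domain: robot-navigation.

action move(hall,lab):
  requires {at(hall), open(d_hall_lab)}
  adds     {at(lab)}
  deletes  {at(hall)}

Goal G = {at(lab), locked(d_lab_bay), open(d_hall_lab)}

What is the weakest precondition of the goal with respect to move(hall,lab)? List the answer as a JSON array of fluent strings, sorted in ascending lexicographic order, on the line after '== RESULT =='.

Regress:
  G ∩ del = {}  (empty — regression defined)
  G \ add = {at(lab), locked(d_lab_bay), open(d_hall_lab)} \ {at(lab)} = {locked(d_lab_bay), open(d_hall_lab)}
  ∪ pre   = {locked(d_lab_bay), open(d_hall_lab)} ∪ {at(hall), open(d_hall_lab)}
          = {at(hall), locked(d_lab_bay), open(d_hall_lab)}

== RESULT ==
["at(hall)", "locked(d_lab_bay)", "open(d_hall_lab)"]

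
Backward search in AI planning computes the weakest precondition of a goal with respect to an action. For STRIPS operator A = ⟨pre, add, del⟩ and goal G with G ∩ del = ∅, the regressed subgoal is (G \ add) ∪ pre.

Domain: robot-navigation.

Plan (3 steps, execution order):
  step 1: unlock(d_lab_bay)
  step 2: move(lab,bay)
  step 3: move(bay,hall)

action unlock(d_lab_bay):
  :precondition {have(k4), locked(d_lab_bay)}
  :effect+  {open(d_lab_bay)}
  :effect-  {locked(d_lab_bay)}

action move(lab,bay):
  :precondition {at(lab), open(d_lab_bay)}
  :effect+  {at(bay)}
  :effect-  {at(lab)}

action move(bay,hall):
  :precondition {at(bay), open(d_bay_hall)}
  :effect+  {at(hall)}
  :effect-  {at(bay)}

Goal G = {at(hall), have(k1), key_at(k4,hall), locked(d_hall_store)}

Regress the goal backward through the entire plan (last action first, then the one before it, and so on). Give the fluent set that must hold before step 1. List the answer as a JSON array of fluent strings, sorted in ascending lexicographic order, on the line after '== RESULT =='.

Regress step by step:
  through step 3 (move(bay,hall)): drop {at(hall)}, keep {have(k1), key_at(k4,hall), locked(d_hall_store)}, require {at(bay), open(d_bay_hall)}
    → {at(bay), have(k1), key_at(k4,hall), locked(d_hall_store), open(d_bay_hall)}
  through step 2 (move(lab,bay)): drop {at(bay)}, keep {have(k1), key_at(k4,hall), locked(d_hall_store), open(d_bay_hall)}, require {at(lab), open(d_lab_bay)}
    → {at(lab), have(k1), key_at(k4,hall), locked(d_hall_store), open(d_bay_hall), open(d_lab_bay)}
  through step 1 (unlock(d_lab_bay)): drop {open(d_lab_bay)}, keep {at(lab), have(k1), key_at(k4,hall), locked(d_hall_store), open(d_bay_hall)}, require {have(k4), locked(d_lab_bay)}
    → {at(lab), have(k1), have(k4), key_at(k4,hall), locked(d_hall_store), locked(d_lab_bay), open(d_bay_hall)}

== RESULT ==
["at(lab)", "have(k1)", "have(k4)", "key_at(k4,hall)", "locked(d_hall_store)", "locked(d_lab_bay)", "open(d_bay_hall)"]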